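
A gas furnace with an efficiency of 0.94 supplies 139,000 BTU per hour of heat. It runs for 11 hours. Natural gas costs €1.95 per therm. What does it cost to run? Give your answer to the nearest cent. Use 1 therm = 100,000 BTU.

€31.72

Heat delivered = 139,000 BTU/h × 11 h = 1,529,000 BTU
Gas input = 1,529,000 / 0.94 = 1,626,596 BTU
= 1,626,596 / 100,000 = 16.27 therm
Cost = 16.27 × €1.95/therm = €31.72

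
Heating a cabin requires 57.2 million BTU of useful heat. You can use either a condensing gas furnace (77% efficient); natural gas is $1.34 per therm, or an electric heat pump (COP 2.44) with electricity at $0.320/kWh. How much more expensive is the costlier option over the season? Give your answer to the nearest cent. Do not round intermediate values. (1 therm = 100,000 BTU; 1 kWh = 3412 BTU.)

$1203.18

Heat load = 57.2 × 10⁶ BTU = 57,200,000 BTU
Gas: input = 57,200,000 / 0.77 = 74,285,714 BTU = 742.9 therm → 742.9 × $1.34 = $995.43
Heat pump: 57,200,000 BTU / 3412 = 16,760 kWh heat; / 2.44 = 6,871 kWh in → × $0.320 = $2,198.60
Difference = |$995.43 − $2,198.60| = $1,203.18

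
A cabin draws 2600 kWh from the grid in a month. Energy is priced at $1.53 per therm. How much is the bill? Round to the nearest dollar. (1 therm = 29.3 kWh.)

$136

2600 kWh × (0.03413 therm/kWh) = 88.74 therm
Cost = 88.74 therm × $1.53/therm = $135.77 ≈ $136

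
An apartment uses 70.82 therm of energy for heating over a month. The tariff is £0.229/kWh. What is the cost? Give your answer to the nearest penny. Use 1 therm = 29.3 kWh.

£475.18

70.82 therm × (29.3 kWh/therm) = 2,075 kWh
Cost = 2,075 kWh × £0.229/kWh = £475.18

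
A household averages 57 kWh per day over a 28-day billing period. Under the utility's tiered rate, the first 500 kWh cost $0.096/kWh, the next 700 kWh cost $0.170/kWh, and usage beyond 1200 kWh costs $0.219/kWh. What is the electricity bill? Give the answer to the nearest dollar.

$254

Usage = 57 kWh/day × 28 days = 1596 kWh
First 500 kWh × $0.096 = $48.00
Next 700 kWh × $0.170 = $119.00
Remaining 396 kWh × $0.219 = $86.72
Total = $253.72 ≈ $254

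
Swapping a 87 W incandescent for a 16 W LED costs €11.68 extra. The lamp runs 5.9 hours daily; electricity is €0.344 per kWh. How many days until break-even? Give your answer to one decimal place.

81.1 days

Power saved = 87 − 16 = 71 W
Daily energy saved = 71 W × 5.9 h = 418.9 Wh = 0.4189 kWh
Daily savings = 0.4189 × €0.344 = €0.1441
Payback = €11.68 / €0.1441 per day = 81.05 days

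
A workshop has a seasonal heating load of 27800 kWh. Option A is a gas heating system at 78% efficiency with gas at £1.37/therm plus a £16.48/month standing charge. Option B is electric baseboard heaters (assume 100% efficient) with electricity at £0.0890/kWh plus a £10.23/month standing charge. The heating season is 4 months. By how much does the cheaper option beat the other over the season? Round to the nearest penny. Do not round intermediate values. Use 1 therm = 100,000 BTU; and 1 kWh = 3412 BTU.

£783.18

Heat load = 27800 kWh × 3412 = 94,853,600 BTU
Gas: input = 94,853,600 / 0.78 = 121,607,179 BTU = 1,216 therm → 1,216 × £1.37 = £1,666.02; + 4 × £16.48 standing = £1,731.94
Electric: 94,853,600 BTU / 3412 = 27,800 kWh → × £0.0890 = £2,474.20; + 4 × £10.23 standing = £2,515.12
Difference = |£1,731.94 − £2,515.12| = £783.18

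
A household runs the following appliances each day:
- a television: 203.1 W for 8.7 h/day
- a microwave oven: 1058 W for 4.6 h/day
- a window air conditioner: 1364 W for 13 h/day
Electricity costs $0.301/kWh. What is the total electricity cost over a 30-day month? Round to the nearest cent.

television: 203.1 W × 8.7 h × 30 d = 53,009 Wh = 53.01 kWh
microwave oven: 1058 W × 4.6 h × 30 d = 146,004 Wh = 146 kWh
window air conditioner: 1364 W × 13 h × 30 d = 531,960 Wh = 532 kWh
Total energy = 53.01 + 146 + 532 = 731 kWh
Cost = 731 kWh × $0.301 = $220.02

$220.02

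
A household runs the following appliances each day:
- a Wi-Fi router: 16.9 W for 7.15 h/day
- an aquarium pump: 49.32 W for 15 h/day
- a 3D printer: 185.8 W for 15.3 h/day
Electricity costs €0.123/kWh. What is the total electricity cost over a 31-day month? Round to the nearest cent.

€14.12

Wi-Fi router: 16.9 W × 7.15 h × 31 d = 3,746 Wh = 3.746 kWh
aquarium pump: 49.32 W × 15 h × 31 d = 22,934 Wh = 22.93 kWh
3D printer: 185.8 W × 15.3 h × 31 d = 88,125 Wh = 88.12 kWh
Total energy = 3.746 + 22.93 + 88.12 = 114.8 kWh
Cost = 114.8 kWh × €0.123 = €14.12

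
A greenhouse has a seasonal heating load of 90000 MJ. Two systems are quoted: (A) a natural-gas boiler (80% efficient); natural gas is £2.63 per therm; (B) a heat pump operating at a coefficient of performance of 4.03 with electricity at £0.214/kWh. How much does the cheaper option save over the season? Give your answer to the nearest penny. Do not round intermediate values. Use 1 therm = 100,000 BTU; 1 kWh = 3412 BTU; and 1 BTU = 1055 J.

£1476.83

Heat load = 90000 MJ = 90,000,000,000 J / 1055 = 85,308,057 BTU
Gas: input = 85,308,057 / 0.800 = 106,635,071 BTU = 1,066 therm → 1,066 × £2.63 = £2,804.50
Heat pump: 85,308,057 BTU / 3412 = 25,000 kWh heat; / 4.03 = 6,204 kWh in → × £0.214 = £1,327.67
Difference = |£2,804.50 − £1,327.67| = £1,476.83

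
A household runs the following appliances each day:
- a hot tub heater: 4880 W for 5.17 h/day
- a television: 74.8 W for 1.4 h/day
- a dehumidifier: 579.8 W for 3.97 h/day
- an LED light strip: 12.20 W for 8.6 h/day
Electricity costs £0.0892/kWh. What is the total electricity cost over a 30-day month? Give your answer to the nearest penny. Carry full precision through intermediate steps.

£74.24

hot tub heater: 4880 W × 5.17 h × 30 d = 756,888 Wh = 756.9 kWh
television: 74.8 W × 1.4 h × 30 d = 3,142 Wh = 3.142 kWh
dehumidifier: 579.8 W × 3.97 h × 30 d = 69,054 Wh = 69.05 kWh
LED light strip: 12.20 W × 8.6 h × 30 d = 3,148 Wh = 3.148 kWh
Total energy = 756.9 + 3.142 + 69.05 + 3.148 = 832.2 kWh
Cost = 832.2 kWh × £0.0892 = £74.24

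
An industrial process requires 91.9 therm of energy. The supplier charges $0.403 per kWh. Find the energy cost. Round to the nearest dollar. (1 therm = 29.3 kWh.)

91.9 therm × (29.3 kWh/therm) = 2,693 kWh
Cost = 2,693 kWh × $0.403/kWh = $1,085.15 ≈ $1085

$1085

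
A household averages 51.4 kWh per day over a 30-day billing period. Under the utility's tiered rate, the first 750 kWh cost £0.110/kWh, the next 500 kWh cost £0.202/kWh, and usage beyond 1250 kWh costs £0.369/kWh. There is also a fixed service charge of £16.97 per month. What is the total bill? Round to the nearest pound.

Usage = 51.4 kWh/day × 30 days = 1542 kWh
First 750 kWh × £0.110 = £82.50
Next 500 kWh × £0.202 = £101.00
Remaining 292 kWh × £0.369 = £107.75
Energy charge = £291.25; + service £16.97 = £308.22 ≈ £308

£308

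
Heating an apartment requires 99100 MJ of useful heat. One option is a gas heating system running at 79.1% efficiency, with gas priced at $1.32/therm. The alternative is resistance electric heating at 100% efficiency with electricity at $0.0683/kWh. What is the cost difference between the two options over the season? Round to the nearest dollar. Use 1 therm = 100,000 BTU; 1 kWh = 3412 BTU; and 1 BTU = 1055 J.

Heat load = 99100 MJ = 99,100,000,000 J / 1055 = 93,933,649 BTU
Gas: input = 93,933,649 / 0.791 = 118,753,033 BTU = 1,188 therm → 1,188 × $1.32 = $1,567.54
Electric: 93,933,649 BTU / 3412 = 27,530 kWh → × $0.0683 = $1,880.32
Difference = |$1,567.54 − $1,880.32| = $312.78 ≈ $313

$313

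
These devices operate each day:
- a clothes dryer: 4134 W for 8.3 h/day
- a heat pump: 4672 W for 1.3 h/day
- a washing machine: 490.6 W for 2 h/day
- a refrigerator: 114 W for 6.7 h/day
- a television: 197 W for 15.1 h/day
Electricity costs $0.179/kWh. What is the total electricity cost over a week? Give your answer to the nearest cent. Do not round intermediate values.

$56.52

clothes dryer: 4134 W × 8.3 h × 7 d = 240,185 Wh = 240.2 kWh
heat pump: 4672 W × 1.3 h × 7 d = 42,515 Wh = 42.52 kWh
washing machine: 490.6 W × 2 h × 7 d = 6,868 Wh = 6.868 kWh
refrigerator: 114 W × 6.7 h × 7 d = 5,347 Wh = 5.347 kWh
television: 197 W × 15.1 h × 7 d = 20,823 Wh = 20.82 kWh
Total energy = 240.2 + 42.52 + 6.868 + 5.347 + 20.82 = 315.7 kWh
Cost = 315.7 kWh × $0.179 = $56.52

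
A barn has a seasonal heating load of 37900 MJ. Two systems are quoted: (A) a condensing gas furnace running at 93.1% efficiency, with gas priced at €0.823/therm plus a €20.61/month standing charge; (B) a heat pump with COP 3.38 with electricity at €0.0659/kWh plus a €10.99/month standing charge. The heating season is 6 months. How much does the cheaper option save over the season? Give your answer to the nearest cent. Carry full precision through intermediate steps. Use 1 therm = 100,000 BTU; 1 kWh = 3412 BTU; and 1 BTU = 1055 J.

Heat load = 37900 MJ = 37,900,000,000 J / 1055 = 35,924,171 BTU
Gas: input = 35,924,171 / 0.931 = 38,586,649 BTU = 385.9 therm → 385.9 × €0.823 = €317.57; + 6 × €20.61 standing = €441.23
Heat pump: 35,924,171 BTU / 3412 = 10,530 kWh heat; / 3.38 = 3,115 kWh in → × €0.0659 = €205.28; + 6 × €10.99 standing = €271.22
Difference = |€441.23 − €271.22| = €170.01

€170.01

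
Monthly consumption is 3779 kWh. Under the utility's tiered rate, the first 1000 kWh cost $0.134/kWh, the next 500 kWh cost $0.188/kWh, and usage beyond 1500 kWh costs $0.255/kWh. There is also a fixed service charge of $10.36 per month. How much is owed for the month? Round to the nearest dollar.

$820

First 1000 kWh × $0.134 = $134.00
Next 500 kWh × $0.188 = $94.00
Remaining 2279 kWh × $0.255 = $581.14
Energy charge = $809.14; + service $10.36 = $819.50 ≈ $820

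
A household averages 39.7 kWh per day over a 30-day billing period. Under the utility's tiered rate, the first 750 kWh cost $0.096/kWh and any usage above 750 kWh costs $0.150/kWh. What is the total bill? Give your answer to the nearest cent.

Usage = 39.7 kWh/day × 30 days = 1191 kWh
First 750 kWh × $0.096 = $72.00
Remaining 441 kWh × $0.150 = $66.15
Total = $138.15

$138.15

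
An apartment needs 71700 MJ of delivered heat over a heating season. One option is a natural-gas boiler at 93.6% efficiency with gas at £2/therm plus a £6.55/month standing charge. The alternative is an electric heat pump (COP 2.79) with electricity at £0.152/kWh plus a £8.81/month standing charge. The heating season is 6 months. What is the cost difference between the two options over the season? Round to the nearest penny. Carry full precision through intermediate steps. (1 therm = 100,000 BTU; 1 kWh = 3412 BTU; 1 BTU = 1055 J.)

£353.45

Heat load = 71700 MJ = 71,700,000,000 J / 1055 = 67,962,085 BTU
Gas: input = 67,962,085 / 0.936 = 72,609,066 BTU = 726.1 therm → 726.1 × £2 = £1,452.18; + 6 × £6.55 standing = £1,491.48
Heat pump: 67,962,085 BTU / 3412 = 19,920 kWh heat; / 2.79 = 7,139 kWh in → × £0.152 = £1,085.17; + 6 × £8.81 standing = £1,138.03
Difference = |£1,491.48 − £1,138.03| = £353.45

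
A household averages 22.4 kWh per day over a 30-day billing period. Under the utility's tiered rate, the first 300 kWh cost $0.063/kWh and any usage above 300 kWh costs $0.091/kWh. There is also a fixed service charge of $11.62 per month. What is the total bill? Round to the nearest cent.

Usage = 22.4 kWh/day × 30 days = 672 kWh
First 300 kWh × $0.063 = $18.90
Remaining 372 kWh × $0.091 = $33.85
Energy charge = $52.75; + service $11.62 = $64.37

$64.37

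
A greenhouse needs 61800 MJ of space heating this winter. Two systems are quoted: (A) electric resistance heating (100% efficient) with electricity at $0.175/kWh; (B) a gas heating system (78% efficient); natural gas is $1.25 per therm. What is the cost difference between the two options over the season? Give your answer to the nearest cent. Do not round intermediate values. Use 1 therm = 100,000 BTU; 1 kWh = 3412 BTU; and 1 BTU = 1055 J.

$2065.70

Heat load = 61800 MJ = 61,800,000,000 J / 1055 = 58,578,199 BTU
Gas: input = 58,578,199 / 0.78 = 75,100,255 BTU = 751 therm → 751 × $1.25 = $938.75
Electric: 58,578,199 BTU / 3412 = 17,170 kWh → × $0.175 = $3,004.45
Difference = |$938.75 − $3,004.45| = $2,065.70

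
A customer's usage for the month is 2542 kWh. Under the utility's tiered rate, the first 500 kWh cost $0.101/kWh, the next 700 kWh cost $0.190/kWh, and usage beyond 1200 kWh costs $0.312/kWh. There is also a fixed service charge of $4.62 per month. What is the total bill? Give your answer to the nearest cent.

First 500 kWh × $0.101 = $50.50
Next 700 kWh × $0.190 = $133.00
Remaining 1342 kWh × $0.312 = $418.70
Energy charge = $602.20; + service $4.62 = $606.82

$606.82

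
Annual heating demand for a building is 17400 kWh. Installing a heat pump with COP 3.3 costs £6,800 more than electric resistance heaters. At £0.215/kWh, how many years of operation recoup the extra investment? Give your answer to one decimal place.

Resistance: 17400 kWh × £0.215 = £3,741.00/yr
Heat pump: 17400 / 3.3 = 5273 kWh in → × £0.215 = £1,133.64/yr
Annual savings = £2,607.36
Payback = £6,800 / £2,607.36 = 2.61 years

2.6 years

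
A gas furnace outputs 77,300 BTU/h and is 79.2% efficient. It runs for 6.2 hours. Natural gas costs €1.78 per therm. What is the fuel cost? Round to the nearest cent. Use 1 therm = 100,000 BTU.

€10.77

Heat delivered = 77,300 BTU/h × 6.2 h = 479,260 BTU
Gas input = 479,260 / 0.792 = 605,126 BTU
= 605,126 / 100,000 = 6.051 therm
Cost = 6.051 × €1.78/therm = €10.77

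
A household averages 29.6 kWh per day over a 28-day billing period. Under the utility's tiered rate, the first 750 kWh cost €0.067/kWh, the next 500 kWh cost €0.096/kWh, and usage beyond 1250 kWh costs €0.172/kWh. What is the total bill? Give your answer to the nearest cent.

Usage = 29.6 kWh/day × 28 days = 828.8 kWh
First 750 kWh × €0.067 = €50.25
Next 78.8 kWh × €0.096 = €7.56
Remaining tier: 0 kWh (not reached)
Total = €57.81

€57.81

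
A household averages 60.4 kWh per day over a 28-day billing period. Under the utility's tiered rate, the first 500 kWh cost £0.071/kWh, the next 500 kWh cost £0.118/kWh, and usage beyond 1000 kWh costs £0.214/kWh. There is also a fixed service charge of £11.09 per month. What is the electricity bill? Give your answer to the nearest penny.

Usage = 60.4 kWh/day × 28 days = 1691.2 kWh
First 500 kWh × £0.071 = £35.50
Next 500 kWh × £0.118 = £59.00
Remaining 691.2 kWh × £0.214 = £147.92
Energy charge = £242.42; + service £11.09 = £253.51

£253.51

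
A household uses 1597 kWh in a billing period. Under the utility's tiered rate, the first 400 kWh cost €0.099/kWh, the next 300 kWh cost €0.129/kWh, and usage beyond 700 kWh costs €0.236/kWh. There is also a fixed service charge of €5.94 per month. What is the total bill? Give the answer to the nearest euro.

€296

First 400 kWh × €0.099 = €39.60
Next 300 kWh × €0.129 = €38.70
Remaining 897 kWh × €0.236 = €211.69
Energy charge = €289.99; + service €5.94 = €295.93 ≈ €296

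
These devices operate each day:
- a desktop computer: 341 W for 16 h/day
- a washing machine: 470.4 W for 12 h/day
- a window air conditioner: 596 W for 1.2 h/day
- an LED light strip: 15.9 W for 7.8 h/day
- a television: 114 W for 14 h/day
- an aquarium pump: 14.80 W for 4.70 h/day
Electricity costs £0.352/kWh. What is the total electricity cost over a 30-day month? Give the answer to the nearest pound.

£144

desktop computer: 341 W × 16 h × 30 d = 163,680 Wh = 163.7 kWh
washing machine: 470.4 W × 12 h × 30 d = 169,344 Wh = 169.3 kWh
window air conditioner: 596 W × 1.2 h × 30 d = 21,456 Wh = 21.46 kWh
LED light strip: 15.9 W × 7.8 h × 30 d = 3,721 Wh = 3.721 kWh
television: 114 W × 14 h × 30 d = 47,880 Wh = 47.88 kWh
aquarium pump: 14.80 W × 4.70 h × 30 d = 2,087 Wh = 2.087 kWh
Total energy = 163.7 + 169.3 + 21.46 + 3.721 + 47.88 + 2.087 = 408.2 kWh
Cost = 408.2 kWh × £0.352 = £143.67 ≈ £144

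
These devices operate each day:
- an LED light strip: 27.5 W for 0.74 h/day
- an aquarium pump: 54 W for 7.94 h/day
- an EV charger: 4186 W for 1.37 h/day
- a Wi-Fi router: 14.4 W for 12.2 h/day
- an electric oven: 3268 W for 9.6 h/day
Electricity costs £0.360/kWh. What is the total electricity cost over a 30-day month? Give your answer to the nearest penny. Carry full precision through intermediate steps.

£407.51

LED light strip: 27.5 W × 0.74 h × 30 d = 610 Wh = 0.6105 kWh
aquarium pump: 54 W × 7.94 h × 30 d = 12,863 Wh = 12.86 kWh
EV charger: 4186 W × 1.37 h × 30 d = 172,045 Wh = 172 kWh
Wi-Fi router: 14.4 W × 12.2 h × 30 d = 5,270 Wh = 5.27 kWh
electric oven: 3268 W × 9.6 h × 30 d = 941,184 Wh = 941.2 kWh
Total energy = 0.6105 + 12.86 + 172 + 5.27 + 941.2 = 1,132 kWh
Cost = 1,132 kWh × £0.360 = £407.51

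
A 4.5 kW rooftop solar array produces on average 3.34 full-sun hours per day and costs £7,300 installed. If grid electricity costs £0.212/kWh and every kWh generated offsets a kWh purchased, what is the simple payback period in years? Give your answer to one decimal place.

Daily generation = 4.5 kW × 3.34 h = 15.03 kWh
Annual generation = 15.03 × 365 = 5485.9 kWh
Annual savings = 5485.9 × £0.212 = £1,163.02
Payback = £7,300 / £1,163.02 = 6.28 years

6.3 years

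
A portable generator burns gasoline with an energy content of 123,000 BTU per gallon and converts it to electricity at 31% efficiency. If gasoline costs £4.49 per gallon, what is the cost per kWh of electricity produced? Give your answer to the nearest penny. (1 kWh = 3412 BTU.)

Electrical output per gallon = 123,000 BTU × 0.31 / 3412 BTU/kWh = 11.18 kWh
Cost per kWh = £4.49 / 11.18 kWh = £0.402

£0.40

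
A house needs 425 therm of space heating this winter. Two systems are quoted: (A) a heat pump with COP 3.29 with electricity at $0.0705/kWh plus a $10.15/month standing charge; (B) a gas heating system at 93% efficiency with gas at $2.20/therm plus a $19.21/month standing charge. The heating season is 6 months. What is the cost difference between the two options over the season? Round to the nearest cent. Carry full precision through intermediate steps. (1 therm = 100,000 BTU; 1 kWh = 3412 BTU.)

$792.82

Heat load = 425 therm × 100,000 = 42,500,000 BTU
Gas: input = 42,500,000 / 0.93 = 45,698,925 BTU = 457 therm → 457 × $2.20 = $1,005.38; + 6 × $19.21 standing = $1,120.64
Heat pump: 42,500,000 BTU / 3412 = 12,460 kWh heat; / 3.29 = 3,786 kWh in → × $0.0705 = $266.92; + 6 × $10.15 standing = $327.82
Difference = |$1,120.64 − $327.82| = $792.82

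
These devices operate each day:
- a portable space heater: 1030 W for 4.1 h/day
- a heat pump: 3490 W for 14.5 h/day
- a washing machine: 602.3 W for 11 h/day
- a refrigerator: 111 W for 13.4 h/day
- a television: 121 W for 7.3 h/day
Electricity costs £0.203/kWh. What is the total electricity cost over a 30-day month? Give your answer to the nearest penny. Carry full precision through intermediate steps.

portable space heater: 1030 W × 4.1 h × 30 d = 126,690 Wh = 126.7 kWh
heat pump: 3490 W × 14.5 h × 30 d = 1,518,150 Wh = 1,518 kWh
washing machine: 602.3 W × 11 h × 30 d = 198,759 Wh = 198.8 kWh
refrigerator: 111 W × 13.4 h × 30 d = 44,622 Wh = 44.62 kWh
television: 121 W × 7.3 h × 30 d = 26,499 Wh = 26.5 kWh
Total energy = 126.7 + 1,518 + 198.8 + 44.62 + 26.5 = 1,915 kWh
Cost = 1,915 kWh × £0.203 = £388.69

£388.69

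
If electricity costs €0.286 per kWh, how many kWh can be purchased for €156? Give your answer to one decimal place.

€156 / €0.286 per kWh = 545.5 kWh

545.5 kWh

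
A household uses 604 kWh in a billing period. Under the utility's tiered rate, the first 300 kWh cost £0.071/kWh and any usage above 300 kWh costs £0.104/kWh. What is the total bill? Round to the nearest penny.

£52.92

First 300 kWh × £0.071 = £21.30
Remaining 304 kWh × £0.104 = £31.62
Total = £52.92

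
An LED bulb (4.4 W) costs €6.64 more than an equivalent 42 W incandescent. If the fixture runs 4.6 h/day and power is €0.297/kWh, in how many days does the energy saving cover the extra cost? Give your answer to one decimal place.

129.3 days

Power saved = 42 − 4.4 = 37.6 W
Daily energy saved = 37.6 W × 4.6 h = 173 Wh = 0.17296 kWh
Daily savings = 0.17296 × €0.297 = €0.0514
Payback = €6.64 / €0.0514 per day = 129.3 days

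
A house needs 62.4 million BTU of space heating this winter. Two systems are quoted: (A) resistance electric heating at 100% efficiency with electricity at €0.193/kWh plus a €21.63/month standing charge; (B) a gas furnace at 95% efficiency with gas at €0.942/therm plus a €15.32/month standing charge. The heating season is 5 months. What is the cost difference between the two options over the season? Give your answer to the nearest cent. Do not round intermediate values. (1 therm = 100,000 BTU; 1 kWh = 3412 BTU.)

Heat load = 62.4 × 10⁶ BTU = 62,400,000 BTU
Gas: input = 62,400,000 / 0.95 = 65,684,211 BTU = 656.8 therm → 656.8 × €0.942 = €618.75; + 5 × €15.32 standing = €695.35
Electric: 62,400,000 BTU / 3412 = 18,290 kWh → × €0.193 = €3,529.66; + 5 × €21.63 standing = €3,637.81
Difference = |€695.35 − €3,637.81| = €2,942.46

€2942.46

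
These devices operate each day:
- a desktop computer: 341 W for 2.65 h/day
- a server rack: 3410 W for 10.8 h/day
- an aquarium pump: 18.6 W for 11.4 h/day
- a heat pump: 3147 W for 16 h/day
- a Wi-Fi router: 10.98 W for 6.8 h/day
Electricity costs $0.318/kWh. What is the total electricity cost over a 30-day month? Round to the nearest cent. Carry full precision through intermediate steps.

$843.05

desktop computer: 341 W × 2.65 h × 30 d = 27,110 Wh = 27.11 kWh
server rack: 3410 W × 10.8 h × 30 d = 1,104,840 Wh = 1,105 kWh
aquarium pump: 18.6 W × 11.4 h × 30 d = 6,361 Wh = 6.361 kWh
heat pump: 3147 W × 16 h × 30 d = 1,510,560 Wh = 1,511 kWh
Wi-Fi router: 10.98 W × 6.8 h × 30 d = 2,240 Wh = 2.24 kWh
Total energy = 27.11 + 1,105 + 6.361 + 1,511 + 2.24 = 2,651 kWh
Cost = 2,651 kWh × $0.318 = $843.05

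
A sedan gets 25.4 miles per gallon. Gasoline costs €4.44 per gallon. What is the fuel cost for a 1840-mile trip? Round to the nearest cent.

Fuel = 1840 mi / 25.4 mpg = 72.44 gal
Cost = 72.44 gal × €4.44/gal = €321.64

€321.64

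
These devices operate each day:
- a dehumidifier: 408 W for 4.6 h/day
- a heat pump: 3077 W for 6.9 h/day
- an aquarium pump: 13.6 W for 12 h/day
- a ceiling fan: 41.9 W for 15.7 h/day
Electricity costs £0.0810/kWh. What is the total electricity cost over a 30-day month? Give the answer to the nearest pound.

£58

dehumidifier: 408 W × 4.6 h × 30 d = 56,304 Wh = 56.3 kWh
heat pump: 3077 W × 6.9 h × 30 d = 636,939 Wh = 636.9 kWh
aquarium pump: 13.6 W × 12 h × 30 d = 4,896 Wh = 4.896 kWh
ceiling fan: 41.9 W × 15.7 h × 30 d = 19,735 Wh = 19.73 kWh
Total energy = 56.3 + 636.9 + 4.896 + 19.73 = 717.9 kWh
Cost = 717.9 kWh × £0.0810 = £58.15 ≈ £58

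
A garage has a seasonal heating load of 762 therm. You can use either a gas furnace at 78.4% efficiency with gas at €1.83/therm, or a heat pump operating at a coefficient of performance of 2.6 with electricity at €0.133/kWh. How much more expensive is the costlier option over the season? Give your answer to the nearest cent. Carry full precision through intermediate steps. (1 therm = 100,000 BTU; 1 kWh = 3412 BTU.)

Heat load = 762 therm × 100,000 = 76,200,000 BTU
Gas: input = 76,200,000 / 0.784 = 97,193,878 BTU = 971.9 therm → 971.9 × €1.83 = €1,778.65
Heat pump: 76,200,000 BTU / 3412 = 22,330 kWh heat; / 2.6 = 8,590 kWh in → × €0.133 = €1,142.42
Difference = |€1,778.65 − €1,142.42| = €636.23

€636.23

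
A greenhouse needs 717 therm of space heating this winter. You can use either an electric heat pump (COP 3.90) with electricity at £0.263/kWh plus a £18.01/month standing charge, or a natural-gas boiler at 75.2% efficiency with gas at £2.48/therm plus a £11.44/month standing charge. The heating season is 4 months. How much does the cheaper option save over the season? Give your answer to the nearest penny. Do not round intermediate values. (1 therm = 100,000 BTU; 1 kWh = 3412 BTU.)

Heat load = 717 therm × 100,000 = 71,700,000 BTU
Gas: input = 71,700,000 / 0.752 = 95,345,745 BTU = 953.5 therm → 953.5 × £2.48 = £2,364.57; + 4 × £11.44 standing = £2,410.33
Heat pump: 71,700,000 BTU / 3412 = 21,010 kWh heat; / 3.90 = 5,388 kWh in → × £0.263 = £1,417.10; + 4 × £18.01 standing = £1,489.14
Difference = |£2,410.33 − £1,489.14| = £921.19

£921.19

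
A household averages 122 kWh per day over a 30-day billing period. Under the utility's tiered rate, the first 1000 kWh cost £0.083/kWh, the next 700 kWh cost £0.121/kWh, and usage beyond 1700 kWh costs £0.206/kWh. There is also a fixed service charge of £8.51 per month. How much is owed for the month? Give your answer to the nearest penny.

£579.97

Usage = 122 kWh/day × 30 days = 3660 kWh
First 1000 kWh × £0.083 = £83.00
Next 700 kWh × £0.121 = £84.70
Remaining 1960 kWh × £0.206 = £403.76
Energy charge = £571.46; + service £8.51 = £579.97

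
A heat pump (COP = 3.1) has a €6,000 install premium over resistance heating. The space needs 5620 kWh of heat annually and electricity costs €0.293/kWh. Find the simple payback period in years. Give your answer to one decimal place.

5.4 years

Resistance: 5620 kWh × €0.293 = €1,646.66/yr
Heat pump: 5620 / 3.1 = 1813 kWh in → × €0.293 = €531.18/yr
Annual savings = €1,115.48
Payback = €6,000 / €1,115.48 = 5.38 years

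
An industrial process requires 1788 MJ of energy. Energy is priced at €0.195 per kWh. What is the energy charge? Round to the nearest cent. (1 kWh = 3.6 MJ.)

€96.85

1788 MJ × (0.27778 kWh/MJ) = 496.7 kWh
Cost = 496.7 kWh × €0.195/kWh = €96.85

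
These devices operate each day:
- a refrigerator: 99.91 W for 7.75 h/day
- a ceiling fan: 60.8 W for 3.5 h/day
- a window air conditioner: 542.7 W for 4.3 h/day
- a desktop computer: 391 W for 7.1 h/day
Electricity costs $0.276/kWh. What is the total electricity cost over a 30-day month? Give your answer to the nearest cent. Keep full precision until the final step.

$50.48

refrigerator: 99.91 W × 7.75 h × 30 d = 23,229 Wh = 23.23 kWh
ceiling fan: 60.8 W × 3.5 h × 30 d = 6,384 Wh = 6.384 kWh
window air conditioner: 542.7 W × 4.3 h × 30 d = 70,008 Wh = 70.01 kWh
desktop computer: 391 W × 7.1 h × 30 d = 83,283 Wh = 83.28 kWh
Total energy = 23.23 + 6.384 + 70.01 + 83.28 = 182.9 kWh
Cost = 182.9 kWh × $0.276 = $50.48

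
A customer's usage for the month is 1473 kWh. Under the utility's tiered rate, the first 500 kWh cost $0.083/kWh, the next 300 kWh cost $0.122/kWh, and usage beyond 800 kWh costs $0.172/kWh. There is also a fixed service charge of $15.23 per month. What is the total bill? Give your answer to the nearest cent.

$209.09

First 500 kWh × $0.083 = $41.50
Next 300 kWh × $0.122 = $36.60
Remaining 673 kWh × $0.172 = $115.76
Energy charge = $193.86; + service $15.23 = $209.09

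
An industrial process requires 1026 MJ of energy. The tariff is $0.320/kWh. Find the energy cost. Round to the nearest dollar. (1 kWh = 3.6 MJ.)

$91

1026 MJ × (0.27778 kWh/MJ) = 285 kWh
Cost = 285 kWh × $0.320/kWh = $91.20 ≈ $91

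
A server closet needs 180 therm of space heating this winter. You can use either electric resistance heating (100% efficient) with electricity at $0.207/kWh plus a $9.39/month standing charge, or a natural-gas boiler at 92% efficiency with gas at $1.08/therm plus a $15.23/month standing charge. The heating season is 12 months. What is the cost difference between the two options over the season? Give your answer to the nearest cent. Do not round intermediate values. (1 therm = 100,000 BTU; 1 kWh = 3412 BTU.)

Heat load = 180 therm × 100,000 = 18,000,000 BTU
Gas: input = 18,000,000 / 0.92 = 19,565,217 BTU = 195.7 therm → 195.7 × $1.08 = $211.30; + 12 × $15.23 standing = $394.06
Electric: 18,000,000 BTU / 3412 = 5,275 kWh → × $0.207 = $1,092.03; + 12 × $9.39 standing = $1,204.71
Difference = |$394.06 − $1,204.71| = $810.64

$810.64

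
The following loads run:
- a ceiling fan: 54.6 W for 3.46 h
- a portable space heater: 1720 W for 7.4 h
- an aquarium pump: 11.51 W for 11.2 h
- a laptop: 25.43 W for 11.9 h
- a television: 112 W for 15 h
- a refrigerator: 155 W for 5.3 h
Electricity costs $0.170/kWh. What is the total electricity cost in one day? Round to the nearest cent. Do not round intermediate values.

$2.69

ceiling fan: 54.6 W × 3.46 h = 189 Wh = 0.1889 kWh
portable space heater: 1720 W × 7.4 h = 12,728 Wh = 12.73 kWh
aquarium pump: 11.51 W × 11.2 h = 129 Wh = 0.1289 kWh
laptop: 25.43 W × 11.9 h = 303 Wh = 0.3026 kWh
television: 112 W × 15 h = 1,680 Wh = 1.68 kWh
refrigerator: 155 W × 5.3 h = 822 Wh = 0.8215 kWh
Total energy = 0.1889 + 12.73 + 0.1289 + 0.3026 + 1.68 + 0.8215 = 15.85 kWh
Cost = 15.85 kWh × $0.170 = $2.69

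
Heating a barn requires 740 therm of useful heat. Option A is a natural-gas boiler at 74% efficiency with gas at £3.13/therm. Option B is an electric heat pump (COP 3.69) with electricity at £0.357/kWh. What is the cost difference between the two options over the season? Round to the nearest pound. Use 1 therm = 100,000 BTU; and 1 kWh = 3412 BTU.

Heat load = 740 therm × 100,000 = 74,000,000 BTU
Gas: input = 74,000,000 / 0.74 = 100,000,000 BTU = 1,000 therm → 1,000 × £3.13 = £3,130.00
Heat pump: 74,000,000 BTU / 3412 = 21,690 kWh heat; / 3.69 = 5,878 kWh in → × £0.357 = £2,098.29
Difference = |£3,130.00 − £2,098.29| = £1,031.71 ≈ £1032

£1032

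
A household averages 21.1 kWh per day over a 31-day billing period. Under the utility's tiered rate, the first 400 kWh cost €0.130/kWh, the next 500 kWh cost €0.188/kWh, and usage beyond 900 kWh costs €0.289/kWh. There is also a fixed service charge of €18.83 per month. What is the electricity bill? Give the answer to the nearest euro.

€119

Usage = 21.1 kWh/day × 31 days = 654.1 kWh
First 400 kWh × €0.130 = €52.00
Next 254.1 kWh × €0.188 = €47.77
Remaining tier: 0 kWh (not reached)
Energy charge = €99.77; + service €18.83 = €118.60 ≈ €119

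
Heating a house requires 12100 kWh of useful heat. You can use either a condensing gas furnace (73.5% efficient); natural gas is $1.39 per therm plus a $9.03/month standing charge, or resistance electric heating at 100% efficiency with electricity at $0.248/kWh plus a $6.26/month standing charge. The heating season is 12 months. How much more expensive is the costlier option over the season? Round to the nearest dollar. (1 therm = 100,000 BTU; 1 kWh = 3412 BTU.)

Heat load = 12100 kWh × 3412 = 41,285,200 BTU
Gas: input = 41,285,200 / 0.735 = 56,170,340 BTU = 561.7 therm → 561.7 × $1.39 = $780.77; + 12 × $9.03 standing = $889.13
Electric: 41,285,200 BTU / 3412 = 12,100 kWh → × $0.248 = $3,000.80; + 12 × $6.26 standing = $3,075.92
Difference = |$889.13 − $3,075.92| = $2,186.79 ≈ $2187

$2187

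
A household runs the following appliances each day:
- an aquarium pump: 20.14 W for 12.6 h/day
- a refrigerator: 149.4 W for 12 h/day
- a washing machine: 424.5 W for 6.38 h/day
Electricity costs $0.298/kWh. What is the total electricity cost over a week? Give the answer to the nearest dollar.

aquarium pump: 20.14 W × 12.6 h × 7 d = 1,776 Wh = 1.776 kWh
refrigerator: 149.4 W × 12 h × 7 d = 12,550 Wh = 12.55 kWh
washing machine: 424.5 W × 6.38 h × 7 d = 18,958 Wh = 18.96 kWh
Total energy = 1.776 + 12.55 + 18.96 = 33.28 kWh
Cost = 33.28 kWh × $0.298 = $9.92 ≈ $10

$10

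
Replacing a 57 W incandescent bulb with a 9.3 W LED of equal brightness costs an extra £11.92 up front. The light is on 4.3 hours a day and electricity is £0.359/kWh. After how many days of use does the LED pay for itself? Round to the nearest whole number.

Power saved = 57 − 9.3 = 47.7 W
Daily energy saved = 47.7 W × 4.3 h = 205.1 Wh = 0.20511 kWh
Daily savings = 0.20511 × £0.359 = £0.0736
Payback = £11.92 / £0.0736 per day = 161.9 days

162 days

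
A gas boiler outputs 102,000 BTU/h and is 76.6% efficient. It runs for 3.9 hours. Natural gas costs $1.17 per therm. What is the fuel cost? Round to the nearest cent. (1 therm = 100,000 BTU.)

$6.08

Heat delivered = 102,000 BTU/h × 3.9 h = 397,800 BTU
Gas input = 397,800 / 0.766 = 519,321 BTU
= 519,321 / 100,000 = 5.193 therm
Cost = 5.193 × $1.17/therm = $6.08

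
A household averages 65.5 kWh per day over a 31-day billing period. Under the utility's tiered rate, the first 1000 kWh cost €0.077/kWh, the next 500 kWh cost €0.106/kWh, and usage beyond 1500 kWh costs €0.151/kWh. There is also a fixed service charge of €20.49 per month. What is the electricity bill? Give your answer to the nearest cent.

Usage = 65.5 kWh/day × 31 days = 2030.5 kWh
First 1000 kWh × €0.077 = €77.00
Next 500 kWh × €0.106 = €53.00
Remaining 530.5 kWh × €0.151 = €80.11
Energy charge = €210.11; + service €20.49 = €230.60

€230.60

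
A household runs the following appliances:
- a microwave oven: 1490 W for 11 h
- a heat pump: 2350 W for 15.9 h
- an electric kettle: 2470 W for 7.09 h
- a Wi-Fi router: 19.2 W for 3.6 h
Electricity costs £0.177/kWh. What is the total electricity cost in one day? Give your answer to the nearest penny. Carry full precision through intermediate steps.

microwave oven: 1490 W × 11 h = 16,390 Wh = 16.39 kWh
heat pump: 2350 W × 15.9 h = 37,365 Wh = 37.37 kWh
electric kettle: 2470 W × 7.09 h = 17,512 Wh = 17.51 kWh
Wi-Fi router: 19.2 W × 3.6 h = 69 Wh = 0.06912 kWh
Total energy = 16.39 + 37.37 + 17.51 + 0.06912 = 71.34 kWh
Cost = 71.34 kWh × £0.177 = £12.63

£12.63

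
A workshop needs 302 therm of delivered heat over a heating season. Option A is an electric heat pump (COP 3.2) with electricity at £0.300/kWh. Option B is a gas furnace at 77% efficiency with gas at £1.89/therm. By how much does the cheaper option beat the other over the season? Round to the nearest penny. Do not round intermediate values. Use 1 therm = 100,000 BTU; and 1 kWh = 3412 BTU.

£88.52

Heat load = 302 therm × 100,000 = 30,200,000 BTU
Gas: input = 30,200,000 / 0.77 = 39,220,779 BTU = 392.2 therm → 392.2 × £1.89 = £741.27
Heat pump: 30,200,000 BTU / 3412 = 8,851 kWh heat; / 3.2 = 2,766 kWh in → × £0.300 = £829.79
Difference = |£741.27 − £829.79| = £88.52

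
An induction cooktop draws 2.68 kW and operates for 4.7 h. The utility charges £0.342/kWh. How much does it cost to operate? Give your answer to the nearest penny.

Energy = 2680 W × 4.7 h = 12,596 Wh = 12.6 kWh
Cost = 12.6 kWh × £0.342/kWh = £4.31

£4.31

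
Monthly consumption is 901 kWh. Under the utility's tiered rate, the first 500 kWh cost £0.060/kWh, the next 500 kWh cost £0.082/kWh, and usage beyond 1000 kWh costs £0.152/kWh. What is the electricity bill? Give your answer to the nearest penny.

First 500 kWh × £0.060 = £30.00
Next 401 kWh × £0.082 = £32.88
Remaining tier: 0 kWh (not reached)
Total = £62.88

£62.88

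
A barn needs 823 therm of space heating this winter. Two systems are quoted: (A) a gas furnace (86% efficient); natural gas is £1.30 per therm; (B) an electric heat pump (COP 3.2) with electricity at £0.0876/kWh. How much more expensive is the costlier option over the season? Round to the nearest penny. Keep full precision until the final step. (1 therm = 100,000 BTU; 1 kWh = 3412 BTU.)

Heat load = 823 therm × 100,000 = 82,300,000 BTU
Gas: input = 82,300,000 / 0.86 = 95,697,674 BTU = 957 therm → 957 × £1.30 = £1,244.07
Heat pump: 82,300,000 BTU / 3412 = 24,120 kWh heat; / 3.2 = 7,538 kWh in → × £0.0876 = £660.31
Difference = |£1,244.07 − £660.31| = £583.76

£583.76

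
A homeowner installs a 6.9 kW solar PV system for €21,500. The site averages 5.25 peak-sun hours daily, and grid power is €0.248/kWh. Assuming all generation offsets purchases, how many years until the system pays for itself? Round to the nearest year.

Daily generation = 6.9 kW × 5.25 h = 36.23 kWh
Annual generation = 36.23 × 365 = 13222 kWh
Annual savings = 13222 × €0.248 = €3,279.09
Payback = €21,500 / €3,279.09 = 6.56 years

7 years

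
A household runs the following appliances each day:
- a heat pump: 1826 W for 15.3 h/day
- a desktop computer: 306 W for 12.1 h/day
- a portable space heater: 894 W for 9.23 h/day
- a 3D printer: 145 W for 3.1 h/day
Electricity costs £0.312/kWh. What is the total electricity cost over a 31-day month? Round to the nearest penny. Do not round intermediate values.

£390.18

heat pump: 1826 W × 15.3 h × 31 d = 866,072 Wh = 866.1 kWh
desktop computer: 306 W × 12.1 h × 31 d = 114,781 Wh = 114.8 kWh
portable space heater: 894 W × 9.23 h × 31 d = 255,800 Wh = 255.8 kWh
3D printer: 145 W × 3.1 h × 31 d = 13,934 Wh = 13.93 kWh
Total energy = 866.1 + 114.8 + 255.8 + 13.93 = 1,251 kWh
Cost = 1,251 kWh × £0.312 = £390.18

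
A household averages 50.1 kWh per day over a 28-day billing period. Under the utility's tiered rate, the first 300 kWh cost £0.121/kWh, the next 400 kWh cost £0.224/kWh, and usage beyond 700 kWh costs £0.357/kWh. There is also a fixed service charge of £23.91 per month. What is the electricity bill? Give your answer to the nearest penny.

Usage = 50.1 kWh/day × 28 days = 1402.8 kWh
First 300 kWh × £0.121 = £36.30
Next 400 kWh × £0.224 = £89.60
Remaining 702.8 kWh × £0.357 = £250.90
Energy charge = £376.80; + service £23.91 = £400.71

£400.71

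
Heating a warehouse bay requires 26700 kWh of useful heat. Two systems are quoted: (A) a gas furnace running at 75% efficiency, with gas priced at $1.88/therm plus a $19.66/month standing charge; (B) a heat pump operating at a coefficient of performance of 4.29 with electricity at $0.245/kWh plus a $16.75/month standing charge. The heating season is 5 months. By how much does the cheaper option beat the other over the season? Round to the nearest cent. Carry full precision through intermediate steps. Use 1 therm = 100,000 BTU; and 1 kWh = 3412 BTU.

Heat load = 26700 kWh × 3412 = 91,100,400 BTU
Gas: input = 91,100,400 / 0.75 = 121,467,200 BTU = 1,215 therm → 1,215 × $1.88 = $2,283.58; + 5 × $19.66 standing = $2,381.88
Heat pump: 91,100,400 BTU / 3412 = 26,700 kWh heat; / 4.29 = 6,224 kWh in → × $0.245 = $1,524.83; + 5 × $16.75 standing = $1,608.58
Difference = |$2,381.88 − $1,608.58| = $773.31

$773.31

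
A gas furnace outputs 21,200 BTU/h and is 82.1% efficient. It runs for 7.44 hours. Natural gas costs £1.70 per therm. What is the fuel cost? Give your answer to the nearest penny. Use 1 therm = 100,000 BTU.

£3.27

Heat delivered = 21,200 BTU/h × 7.44 h = 157,728 BTU
Gas input = 157,728 / 0.821 = 192,117 BTU
= 192,117 / 100,000 = 1.921 therm
Cost = 1.921 × £1.70/therm = £3.27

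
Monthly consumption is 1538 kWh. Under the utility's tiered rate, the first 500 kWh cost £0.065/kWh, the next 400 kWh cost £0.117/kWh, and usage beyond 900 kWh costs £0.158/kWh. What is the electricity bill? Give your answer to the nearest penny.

£180.10

First 500 kWh × £0.065 = £32.50
Next 400 kWh × £0.117 = £46.80
Remaining 638 kWh × £0.158 = £100.80
Total = £180.10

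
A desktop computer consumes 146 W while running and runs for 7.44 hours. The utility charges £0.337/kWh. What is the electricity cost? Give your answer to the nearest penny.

Energy = 146 W × 7.44 h = 1,086 Wh = 1.086 kWh
Cost = 1.086 kWh × £0.337/kWh = £0.37

£0.37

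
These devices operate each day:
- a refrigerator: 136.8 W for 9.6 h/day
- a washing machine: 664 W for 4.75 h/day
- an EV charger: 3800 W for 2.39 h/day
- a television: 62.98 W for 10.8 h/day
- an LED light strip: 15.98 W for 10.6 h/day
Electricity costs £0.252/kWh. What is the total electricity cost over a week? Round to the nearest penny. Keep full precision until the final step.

£25.40

refrigerator: 136.8 W × 9.6 h × 7 d = 9,193 Wh = 9.193 kWh
washing machine: 664 W × 4.75 h × 7 d = 22,078 Wh = 22.08 kWh
EV charger: 3800 W × 2.39 h × 7 d = 63,574 Wh = 63.57 kWh
television: 62.98 W × 10.8 h × 7 d = 4,761 Wh = 4.761 kWh
LED light strip: 15.98 W × 10.6 h × 7 d = 1,186 Wh = 1.186 kWh
Total energy = 9.193 + 22.08 + 63.57 + 4.761 + 1.186 = 100.8 kWh
Cost = 100.8 kWh × £0.252 = £25.40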